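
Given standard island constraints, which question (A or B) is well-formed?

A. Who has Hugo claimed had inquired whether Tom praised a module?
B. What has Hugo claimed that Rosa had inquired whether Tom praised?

A

In B, the wh-phrase is extracted from inside a wh-island (introduced by "whether"), which blocks movement.
In A, the extraction path crosses only that-complement boundaries, which are transparent.
So A is grammatical.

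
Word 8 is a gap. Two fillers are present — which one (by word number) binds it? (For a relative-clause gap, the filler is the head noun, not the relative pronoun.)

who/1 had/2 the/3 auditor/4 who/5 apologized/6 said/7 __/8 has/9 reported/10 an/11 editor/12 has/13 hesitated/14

1

The marked gap is the subject of "reported".
Its filler is the fronted wh-phrase "who", at word 1.
(The other dependency links word 4 to a gap after word 5.)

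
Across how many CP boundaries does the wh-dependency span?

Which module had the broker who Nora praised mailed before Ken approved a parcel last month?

"which module" originates inside the matrix clause — no clause boundary is crossed.

0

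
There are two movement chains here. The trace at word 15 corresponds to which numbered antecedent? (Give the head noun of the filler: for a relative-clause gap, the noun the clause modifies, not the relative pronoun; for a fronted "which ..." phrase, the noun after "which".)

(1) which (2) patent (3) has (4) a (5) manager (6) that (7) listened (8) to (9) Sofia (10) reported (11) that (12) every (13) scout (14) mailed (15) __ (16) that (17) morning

2

The marked gap is the direct object of "mailed".
Its filler is the fronted wh-phrase "which patent", at word 2.
(The other dependency links word 5 to a gap after word 6.)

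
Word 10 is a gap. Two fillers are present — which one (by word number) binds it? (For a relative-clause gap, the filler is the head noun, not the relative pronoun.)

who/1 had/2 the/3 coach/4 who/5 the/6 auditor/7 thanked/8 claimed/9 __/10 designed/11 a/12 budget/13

The marked gap is the subject of "designed".
Its filler is the fronted wh-phrase "who", at word 1.
(The other dependency links word 4 to a gap after word 8.)

1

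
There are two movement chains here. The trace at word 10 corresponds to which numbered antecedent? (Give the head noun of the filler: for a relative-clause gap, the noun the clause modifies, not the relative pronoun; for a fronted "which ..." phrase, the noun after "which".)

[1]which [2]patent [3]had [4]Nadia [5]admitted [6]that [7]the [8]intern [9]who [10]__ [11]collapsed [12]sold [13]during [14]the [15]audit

8

The marked gap is inside the relative clause, the subject of "collapsed".
Its filler is the head noun "intern" (via "who"), at word 8.
(The other dependency links word 2 to a gap after word 12.)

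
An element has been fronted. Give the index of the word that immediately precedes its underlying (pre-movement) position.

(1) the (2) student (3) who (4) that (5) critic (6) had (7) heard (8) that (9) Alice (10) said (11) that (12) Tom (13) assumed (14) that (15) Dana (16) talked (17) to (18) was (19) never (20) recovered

The displaced element is "the student" (word 2).
It is linked across 3 clause boundaries (that → that → that).
It functions as the object of the preposition "to" of "talked", so the gap sits immediately after word 17 ("to").
Base order: That critic had heard that Alice said that Tom assumed that Dana talked to the student.

17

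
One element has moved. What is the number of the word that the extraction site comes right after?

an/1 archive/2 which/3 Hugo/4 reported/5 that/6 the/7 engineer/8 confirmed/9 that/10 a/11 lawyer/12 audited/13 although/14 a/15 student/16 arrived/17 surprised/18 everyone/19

13

The displaced element is "an archive" (word 2).
It is linked across 2 clause boundaries (that → that).
It functions as the direct object of "audited", so the gap sits immediately after word 13 ("audited").
Base order: Hugo reported that the engineer confirmed that a lawyer audited an archive although a student arrived.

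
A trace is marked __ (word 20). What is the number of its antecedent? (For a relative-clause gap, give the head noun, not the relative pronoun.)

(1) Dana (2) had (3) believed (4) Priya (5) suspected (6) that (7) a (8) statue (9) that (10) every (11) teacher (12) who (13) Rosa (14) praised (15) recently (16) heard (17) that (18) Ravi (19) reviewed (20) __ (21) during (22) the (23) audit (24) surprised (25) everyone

8

The gap at 20 is the object of "reviewed", inside a relative clause.
The relative pronoun is "that" (word 9); it is bound by the head noun immediately before it.
Its filler is the head noun "statue", at word 8.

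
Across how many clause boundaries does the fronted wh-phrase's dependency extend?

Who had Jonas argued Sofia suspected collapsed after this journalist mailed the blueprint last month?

"who" is extracted from the subject of "collapsed".
Boundaries crossed, outermost first: [Ø], [Ø] — 2 in total.

2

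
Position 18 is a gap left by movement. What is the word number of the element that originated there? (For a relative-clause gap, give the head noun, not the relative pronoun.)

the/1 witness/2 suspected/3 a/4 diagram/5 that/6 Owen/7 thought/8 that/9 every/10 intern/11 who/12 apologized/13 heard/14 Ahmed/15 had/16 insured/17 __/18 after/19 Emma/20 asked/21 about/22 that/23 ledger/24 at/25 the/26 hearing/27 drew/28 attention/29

5

The gap at 18 is the object of "insured", inside a relative clause.
The relative pronoun is "that" (word 6); it is bound by the head noun immediately before it.
Its filler is the head noun "diagram", at word 5.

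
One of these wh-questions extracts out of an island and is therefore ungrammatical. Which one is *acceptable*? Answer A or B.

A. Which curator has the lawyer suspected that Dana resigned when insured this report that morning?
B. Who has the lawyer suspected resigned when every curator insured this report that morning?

B

In A, the wh-phrase is extracted from inside an adjunct island (introduced by "when"), which blocks movement.
In B, the extraction path crosses only that-complement boundaries, which are transparent.
So B is grammatical.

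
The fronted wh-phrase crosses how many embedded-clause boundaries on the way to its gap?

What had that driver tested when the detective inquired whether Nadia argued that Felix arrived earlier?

0

"what" originates inside the matrix clause — no clause boundary is crossed.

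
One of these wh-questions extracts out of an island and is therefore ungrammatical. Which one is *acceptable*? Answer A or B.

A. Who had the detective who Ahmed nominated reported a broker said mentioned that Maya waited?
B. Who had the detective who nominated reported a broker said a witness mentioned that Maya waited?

A

In B, the wh-phrase is extracted from inside a complex-NP island (relative clause) (introduced by "who"), which blocks movement.
In A, the extraction path crosses only that-complement boundaries, which are transparent.
So A is grammatical.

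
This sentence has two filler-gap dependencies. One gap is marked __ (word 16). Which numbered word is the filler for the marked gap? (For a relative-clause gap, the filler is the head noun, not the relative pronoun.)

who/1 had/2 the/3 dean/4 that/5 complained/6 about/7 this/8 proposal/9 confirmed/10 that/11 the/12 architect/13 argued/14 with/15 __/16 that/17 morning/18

1

The marked gap is the object of the preposition "with" of "argued".
Its filler is the fronted wh-phrase "who", at word 1.
(The other dependency links word 4 to a gap after word 5.)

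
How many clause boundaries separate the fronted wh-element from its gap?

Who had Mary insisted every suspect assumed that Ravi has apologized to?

"who" is extracted from the PP object of "apologized".
Boundaries crossed, outermost first: [Ø], [that] — 2 in total.

2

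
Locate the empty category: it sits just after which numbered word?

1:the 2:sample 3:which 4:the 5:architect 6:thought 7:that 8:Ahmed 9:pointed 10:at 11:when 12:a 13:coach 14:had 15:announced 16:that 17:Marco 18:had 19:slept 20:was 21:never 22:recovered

The displaced element is "the sample" (word 2).
It is linked across 1 clause boundary (that).
It functions as the object of the preposition "at" of "pointed", so the gap sits immediately after word 10 ("at").
Base order: The architect thought that Ahmed pointed at the sample when a coach had announced that Marco had slept.

10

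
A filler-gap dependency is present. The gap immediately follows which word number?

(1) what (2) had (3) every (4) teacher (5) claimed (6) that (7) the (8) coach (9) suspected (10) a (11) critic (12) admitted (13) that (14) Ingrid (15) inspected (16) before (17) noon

The displaced element is "what" (word 1).
It is linked across 3 clause boundaries (that → Ø → that).
It functions as the direct object of "inspected", so the gap sits immediately after word 15 ("inspected").
Base order: Every teacher had claimed that the coach suspected a critic admitted that Ingrid inspected what before noon.

15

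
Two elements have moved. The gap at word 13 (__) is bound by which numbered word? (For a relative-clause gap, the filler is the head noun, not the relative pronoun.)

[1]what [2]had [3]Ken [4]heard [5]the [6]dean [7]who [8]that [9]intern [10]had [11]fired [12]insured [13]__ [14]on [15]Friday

The marked gap is the direct object of "insured".
Its filler is the fronted wh-phrase "what", at word 1.
(The other dependency links word 6 to a gap after word 11.)

1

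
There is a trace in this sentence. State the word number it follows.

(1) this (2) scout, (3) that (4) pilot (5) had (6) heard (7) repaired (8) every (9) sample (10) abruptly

6

The displaced element is "this scout" (word 2).
It is linked across 1 clause boundary (Ø).
It functions as the subject of "repaired", so the gap sits immediately after word 6 ("heard").
Base order: That pilot had heard that this scout repaired every sample abruptly.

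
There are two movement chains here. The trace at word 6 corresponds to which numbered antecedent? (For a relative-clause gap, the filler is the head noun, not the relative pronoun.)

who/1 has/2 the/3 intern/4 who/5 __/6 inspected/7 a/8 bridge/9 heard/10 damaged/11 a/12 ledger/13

The marked gap is inside the relative clause, the subject of "inspected".
Its filler is the head noun "intern" (via "who"), at word 4.
(The other dependency links word 1 to a gap after word 10.)

4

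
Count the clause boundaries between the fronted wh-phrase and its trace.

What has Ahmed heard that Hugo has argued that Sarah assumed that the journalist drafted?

3

"what" is extracted from the object of "drafted".
Boundaries crossed, outermost first: [that], [that], [that] — 3 in total.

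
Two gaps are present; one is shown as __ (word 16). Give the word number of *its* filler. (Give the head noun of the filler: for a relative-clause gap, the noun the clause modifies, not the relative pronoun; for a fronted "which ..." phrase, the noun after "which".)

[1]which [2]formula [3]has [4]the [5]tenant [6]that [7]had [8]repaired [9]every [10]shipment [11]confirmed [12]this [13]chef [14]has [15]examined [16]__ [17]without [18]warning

The marked gap is the direct object of "examined".
Its filler is the fronted wh-phrase "which formula", at word 2.
(The other dependency links word 5 to a gap after word 6.)

2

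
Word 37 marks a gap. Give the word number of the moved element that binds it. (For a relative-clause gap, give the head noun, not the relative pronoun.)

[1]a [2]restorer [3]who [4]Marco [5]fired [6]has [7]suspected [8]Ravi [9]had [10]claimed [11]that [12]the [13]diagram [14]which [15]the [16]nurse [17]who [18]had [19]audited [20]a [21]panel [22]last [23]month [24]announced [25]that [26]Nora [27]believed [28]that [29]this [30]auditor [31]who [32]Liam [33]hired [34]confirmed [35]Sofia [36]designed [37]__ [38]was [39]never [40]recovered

13

The gap at 37 is the object of "designed", inside a relative clause.
The relative pronoun is "which" (word 14); it is bound by the head noun immediately before it.
Its filler is the head noun "diagram", at word 13.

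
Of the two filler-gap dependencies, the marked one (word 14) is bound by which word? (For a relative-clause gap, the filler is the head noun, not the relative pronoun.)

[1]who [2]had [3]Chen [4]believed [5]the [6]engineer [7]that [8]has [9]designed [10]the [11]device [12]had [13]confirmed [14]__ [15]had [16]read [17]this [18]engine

The marked gap is the subject of "read".
Its filler is the fronted wh-phrase "who", at word 1.
(The other dependency links word 6 to a gap after word 7.)

1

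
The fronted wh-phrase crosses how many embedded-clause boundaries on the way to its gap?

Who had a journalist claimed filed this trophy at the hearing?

1

"who" is extracted from the subject of "filed".
Boundaries crossed, outermost first: [Ø] — 1 in total.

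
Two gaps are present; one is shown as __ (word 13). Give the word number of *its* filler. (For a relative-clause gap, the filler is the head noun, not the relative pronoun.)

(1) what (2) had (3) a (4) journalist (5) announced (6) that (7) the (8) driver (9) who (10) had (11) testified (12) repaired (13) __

1

The marked gap is the direct object of "repaired".
Its filler is the fronted wh-phrase "what", at word 1.
(The other dependency links word 8 to a gap after word 9.)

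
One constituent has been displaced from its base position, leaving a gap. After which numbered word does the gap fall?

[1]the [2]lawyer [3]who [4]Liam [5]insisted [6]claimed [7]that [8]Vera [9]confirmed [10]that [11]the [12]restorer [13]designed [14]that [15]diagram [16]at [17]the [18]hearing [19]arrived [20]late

5

The displaced element is "the lawyer" (word 2).
It is linked across 1 clause boundary (Ø).
It functions as the subject of "claimed", so the gap sits immediately after word 5 ("insisted").
Base order: Liam insisted that the lawyer claimed that Vera confirmed that the restorer designed that diagram at the hearing.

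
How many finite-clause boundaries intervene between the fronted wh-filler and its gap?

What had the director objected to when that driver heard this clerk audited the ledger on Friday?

0

"what" originates inside the matrix clause — no clause boundary is crossed.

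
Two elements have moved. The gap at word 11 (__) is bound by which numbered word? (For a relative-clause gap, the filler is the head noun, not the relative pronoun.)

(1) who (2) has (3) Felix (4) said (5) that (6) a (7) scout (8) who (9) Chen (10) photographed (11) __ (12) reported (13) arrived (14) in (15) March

7

The marked gap is inside the relative clause, the direct object of "photographed".
Its filler is the head noun "scout" (via "who"), at word 7.
(The other dependency links word 1 to a gap after word 12.)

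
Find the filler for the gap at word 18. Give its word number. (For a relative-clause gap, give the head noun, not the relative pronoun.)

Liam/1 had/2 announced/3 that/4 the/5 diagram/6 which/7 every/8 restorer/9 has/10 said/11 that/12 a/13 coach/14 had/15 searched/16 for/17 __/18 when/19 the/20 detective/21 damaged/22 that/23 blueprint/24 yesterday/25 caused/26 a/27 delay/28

6

The gap at 18 is the prepositional object of "searched", inside a relative clause.
The relative pronoun is "which" (word 7); it is bound by the head noun immediately before it.
Its filler is the head noun "diagram", at word 6.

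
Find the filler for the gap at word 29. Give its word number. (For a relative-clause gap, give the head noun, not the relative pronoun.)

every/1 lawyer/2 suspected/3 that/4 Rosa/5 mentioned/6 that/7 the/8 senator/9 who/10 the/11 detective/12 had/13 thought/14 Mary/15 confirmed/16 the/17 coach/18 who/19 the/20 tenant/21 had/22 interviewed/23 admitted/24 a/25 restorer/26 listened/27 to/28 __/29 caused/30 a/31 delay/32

9

The gap at 29 is the prepositional object of "listened", inside a relative clause.
The relative pronoun is "who" (word 10); it is bound by the head noun immediately before it.
Its filler is the head noun "senator", at word 9.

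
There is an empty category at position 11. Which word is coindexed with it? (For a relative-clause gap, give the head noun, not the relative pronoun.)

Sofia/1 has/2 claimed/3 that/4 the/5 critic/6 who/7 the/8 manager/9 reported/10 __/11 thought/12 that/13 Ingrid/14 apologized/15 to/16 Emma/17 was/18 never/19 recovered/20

The gap at 11 is the subject of "thought", inside a relative clause.
The relative pronoun is "who" (word 7); it is bound by the head noun immediately before it.
Its filler is the head noun "critic", at word 6.

6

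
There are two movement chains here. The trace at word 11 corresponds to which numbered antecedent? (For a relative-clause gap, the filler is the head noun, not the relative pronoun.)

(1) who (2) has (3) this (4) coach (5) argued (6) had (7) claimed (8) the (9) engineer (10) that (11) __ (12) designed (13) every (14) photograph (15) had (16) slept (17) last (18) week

The marked gap is inside the relative clause, the subject of "designed".
Its filler is the head noun "engineer" (via "that"), at word 9.
(The other dependency links word 1 to a gap after word 5.)

9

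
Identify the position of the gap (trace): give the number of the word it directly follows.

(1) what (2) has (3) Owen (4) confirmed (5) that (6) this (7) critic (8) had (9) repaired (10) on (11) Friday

9

The displaced element is "what" (word 1).
It is linked across 1 clause boundary (that).
It functions as the direct object of "repaired", so the gap sits immediately after word 9 ("repaired").
Base order: Owen has confirmed that this critic had repaired what on Friday.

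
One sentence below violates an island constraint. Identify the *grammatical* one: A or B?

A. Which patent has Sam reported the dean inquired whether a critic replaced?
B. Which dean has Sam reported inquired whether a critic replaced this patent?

In A, the wh-phrase is extracted from inside a wh-island (introduced by "whether"), which blocks movement.
In B, the extraction path crosses only that-complement boundaries, which are transparent.
So B is grammatical.

B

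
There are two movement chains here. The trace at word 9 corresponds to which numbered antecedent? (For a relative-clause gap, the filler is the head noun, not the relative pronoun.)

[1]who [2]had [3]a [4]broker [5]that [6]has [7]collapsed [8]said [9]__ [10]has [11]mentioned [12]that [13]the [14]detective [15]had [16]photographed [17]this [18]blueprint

The marked gap is the subject of "mentioned".
Its filler is the fronted wh-phrase "who", at word 1.
(The other dependency links word 4 to a gap after word 5.)

1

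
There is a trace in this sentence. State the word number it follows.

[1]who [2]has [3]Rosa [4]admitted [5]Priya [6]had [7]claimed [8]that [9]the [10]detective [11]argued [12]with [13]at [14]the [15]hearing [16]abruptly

12

The displaced element is "who" (word 1).
It is linked across 2 clause boundaries (Ø → that).
It functions as the object of the preposition "with" of "argued", so the gap sits immediately after word 12 ("with").
Base order: Rosa has admitted Priya had claimed that the detective argued with who at the hearing abruptly.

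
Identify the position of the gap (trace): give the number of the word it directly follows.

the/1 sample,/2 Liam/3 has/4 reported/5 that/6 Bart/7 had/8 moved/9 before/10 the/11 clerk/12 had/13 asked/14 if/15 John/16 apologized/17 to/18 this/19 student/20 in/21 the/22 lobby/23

9

The displaced element is "the sample" (word 2).
It is linked across 1 clause boundary (that).
It functions as the direct object of "moved", so the gap sits immediately after word 9 ("moved").
Base order: Liam has reported that Bart had moved the sample before the clerk had asked if John apologized to this student in the lobby.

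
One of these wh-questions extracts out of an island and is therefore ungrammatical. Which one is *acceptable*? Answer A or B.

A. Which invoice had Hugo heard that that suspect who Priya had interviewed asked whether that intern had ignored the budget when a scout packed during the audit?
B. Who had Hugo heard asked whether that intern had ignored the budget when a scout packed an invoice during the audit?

B

In A, the wh-phrase is extracted from inside a wh-island (introduced by "whether"), which blocks movement.
In B, the extraction path crosses only that-complement boundaries, which are transparent.
So B is grammatical.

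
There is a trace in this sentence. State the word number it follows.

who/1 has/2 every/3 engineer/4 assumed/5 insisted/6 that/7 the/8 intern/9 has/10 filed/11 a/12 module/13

5

The displaced element is "who" (word 1).
It is linked across 1 clause boundary (Ø).
It functions as the subject of "insisted", so the gap sits immediately after word 5 ("assumed").
Base order: Every engineer has assumed that who insisted that the intern has filed a module.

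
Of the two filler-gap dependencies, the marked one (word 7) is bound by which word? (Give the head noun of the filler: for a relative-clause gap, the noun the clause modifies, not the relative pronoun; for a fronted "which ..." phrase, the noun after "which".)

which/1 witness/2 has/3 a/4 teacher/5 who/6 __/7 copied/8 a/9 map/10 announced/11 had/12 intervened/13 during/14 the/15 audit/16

5

The marked gap is inside the relative clause, the subject of "copied".
Its filler is the head noun "teacher" (via "who"), at word 5.
(The other dependency links word 2 to a gap after word 11.)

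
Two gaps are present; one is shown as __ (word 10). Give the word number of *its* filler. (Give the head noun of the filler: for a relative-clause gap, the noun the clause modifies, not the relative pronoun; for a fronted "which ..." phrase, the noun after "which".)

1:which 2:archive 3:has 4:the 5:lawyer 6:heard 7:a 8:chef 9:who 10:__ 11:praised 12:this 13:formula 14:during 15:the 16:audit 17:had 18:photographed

The marked gap is inside the relative clause, the subject of "praised".
Its filler is the head noun "chef" (via "who"), at word 8.
(The other dependency links word 2 to a gap after word 18.)

8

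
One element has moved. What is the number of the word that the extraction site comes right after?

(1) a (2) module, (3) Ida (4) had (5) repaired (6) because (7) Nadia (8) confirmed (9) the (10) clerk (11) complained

The displaced element is "a module" (word 2).
It functions as the direct object of "repaired", so the gap sits immediately after word 5 ("repaired").
Base order: Ida had repaired a module because Nadia confirmed the clerk complained.

5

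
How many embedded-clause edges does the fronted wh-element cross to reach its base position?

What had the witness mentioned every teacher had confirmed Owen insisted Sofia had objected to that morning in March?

"what" is extracted from the PP object of "objected".
Boundaries crossed, outermost first: [Ø], [Ø], [Ø] — 3 in total.

3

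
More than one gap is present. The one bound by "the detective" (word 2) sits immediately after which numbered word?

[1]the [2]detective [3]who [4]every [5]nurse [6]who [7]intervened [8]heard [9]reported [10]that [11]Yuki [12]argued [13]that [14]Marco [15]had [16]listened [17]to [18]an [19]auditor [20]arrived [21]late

8

The displaced element is "the detective" (word 2).
It is linked across 1 clause boundary (Ø).
It functions as the subject of "reported", so the gap sits immediately after word 8 ("heard").
Base order: Every nurse who intervened heard that the detective reported that Yuki argued that Marco had listened to an auditor.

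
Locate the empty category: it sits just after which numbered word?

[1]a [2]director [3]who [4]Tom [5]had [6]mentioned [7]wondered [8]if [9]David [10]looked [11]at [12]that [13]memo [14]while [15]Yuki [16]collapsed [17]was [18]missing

6

The displaced element is "a director" (word 2).
It is linked across 1 clause boundary (Ø).
It functions as the subject of "wondered", so the gap sits immediately after word 6 ("mentioned").
Base order: Tom had mentioned that a director wondered if David looked at that memo while Yuki collapsed.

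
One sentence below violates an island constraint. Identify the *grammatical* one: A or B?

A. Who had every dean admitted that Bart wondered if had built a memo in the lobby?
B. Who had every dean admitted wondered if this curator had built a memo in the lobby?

In A, the wh-phrase is extracted from inside a wh-island (introduced by "if"), which blocks movement.
In B, the extraction path crosses only that-complement boundaries, which are transparent.
So B is grammatical.

B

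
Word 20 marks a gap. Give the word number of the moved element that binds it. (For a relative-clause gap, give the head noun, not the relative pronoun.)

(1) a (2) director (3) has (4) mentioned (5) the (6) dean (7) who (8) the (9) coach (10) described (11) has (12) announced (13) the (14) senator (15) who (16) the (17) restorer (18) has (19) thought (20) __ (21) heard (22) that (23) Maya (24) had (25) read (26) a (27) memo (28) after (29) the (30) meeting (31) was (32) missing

14

The gap at 20 is the subject of "heard", inside a relative clause.
The relative pronoun is "who" (word 15); it is bound by the head noun immediately before it.
Its filler is the head noun "senator", at word 14.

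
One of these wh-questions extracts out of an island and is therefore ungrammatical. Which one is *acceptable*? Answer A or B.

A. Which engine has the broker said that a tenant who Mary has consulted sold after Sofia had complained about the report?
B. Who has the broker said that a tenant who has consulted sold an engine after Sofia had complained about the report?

In B, the wh-phrase is extracted from inside a complex-NP island (relative clause) (introduced by "who"), which blocks movement.
In A, the extraction path crosses only that-complement boundaries, which are transparent.
So A is grammatical.

A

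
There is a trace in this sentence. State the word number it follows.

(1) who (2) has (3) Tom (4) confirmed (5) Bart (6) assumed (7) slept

6

The displaced element is "who" (word 1).
It is linked across 2 clause boundaries (Ø → Ø).
It functions as the subject of "slept", so the gap sits immediately after word 6 ("assumed").
Base order: Tom has confirmed Bart assumed who slept.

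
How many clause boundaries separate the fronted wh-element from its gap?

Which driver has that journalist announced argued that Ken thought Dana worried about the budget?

1

"which driver" is extracted from the subject of "argued".
Boundaries crossed, outermost first: [Ø] — 1 in total.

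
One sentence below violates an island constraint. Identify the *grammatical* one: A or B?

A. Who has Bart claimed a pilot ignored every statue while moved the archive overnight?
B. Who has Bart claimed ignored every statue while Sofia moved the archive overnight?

In A, the wh-phrase is extracted from inside an adjunct island (introduced by "while"), which blocks movement.
In B, the extraction path crosses only that-complement boundaries, which are transparent.
So B is grammatical.

B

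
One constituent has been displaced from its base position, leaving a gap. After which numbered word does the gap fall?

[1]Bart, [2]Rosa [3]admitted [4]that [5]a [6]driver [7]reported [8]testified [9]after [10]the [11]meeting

7

The displaced element is "Bart" (word 1).
It is linked across 2 clause boundaries (that → Ø).
It functions as the subject of "testified", so the gap sits immediately after word 7 ("reported").
Base order: Rosa admitted that a driver reported that Bart testified after the meeting.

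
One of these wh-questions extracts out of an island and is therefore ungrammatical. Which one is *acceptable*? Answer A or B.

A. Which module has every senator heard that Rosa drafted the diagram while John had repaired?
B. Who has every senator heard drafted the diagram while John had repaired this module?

B

In A, the wh-phrase is extracted from inside an adjunct island (introduced by "while"), which blocks movement.
In B, the extraction path crosses only that-complement boundaries, which are transparent.
So B is grammatical.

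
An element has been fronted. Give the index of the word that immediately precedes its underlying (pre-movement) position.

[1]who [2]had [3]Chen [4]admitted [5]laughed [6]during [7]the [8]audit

4

The displaced element is "who" (word 1).
It is linked across 1 clause boundary (Ø).
It functions as the subject of "laughed", so the gap sits immediately after word 4 ("admitted").
Base order: Chen had admitted that who laughed during the audit.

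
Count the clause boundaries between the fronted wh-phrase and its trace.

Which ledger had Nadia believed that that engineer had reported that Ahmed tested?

2

"which ledger" is extracted from the object of "tested".
Boundaries crossed, outermost first: [that], [that] — 2 in total.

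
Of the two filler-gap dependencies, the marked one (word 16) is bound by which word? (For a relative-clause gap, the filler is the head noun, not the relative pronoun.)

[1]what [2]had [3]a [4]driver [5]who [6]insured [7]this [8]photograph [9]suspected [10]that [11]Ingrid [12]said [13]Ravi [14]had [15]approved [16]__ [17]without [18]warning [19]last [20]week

The marked gap is the direct object of "approved".
Its filler is the fronted wh-phrase "what", at word 1.
(The other dependency links word 4 to a gap after word 5.)

1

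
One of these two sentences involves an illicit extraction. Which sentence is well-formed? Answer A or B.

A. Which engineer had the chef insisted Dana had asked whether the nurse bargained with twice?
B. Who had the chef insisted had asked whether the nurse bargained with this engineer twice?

B

In A, the wh-phrase is extracted from inside a wh-island (introduced by "whether"), which blocks movement.
In B, the extraction path crosses only that-complement boundaries, which are transparent.
So B is grammatical.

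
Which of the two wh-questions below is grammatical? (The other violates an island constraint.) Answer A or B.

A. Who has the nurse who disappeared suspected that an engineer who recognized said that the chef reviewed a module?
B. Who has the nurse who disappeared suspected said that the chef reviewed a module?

B

In A, the wh-phrase is extracted from inside a complex-NP island (relative clause) (introduced by "who"), which blocks movement.
In B, the extraction path crosses only that-complement boundaries, which are transparent.
So B is grammatical.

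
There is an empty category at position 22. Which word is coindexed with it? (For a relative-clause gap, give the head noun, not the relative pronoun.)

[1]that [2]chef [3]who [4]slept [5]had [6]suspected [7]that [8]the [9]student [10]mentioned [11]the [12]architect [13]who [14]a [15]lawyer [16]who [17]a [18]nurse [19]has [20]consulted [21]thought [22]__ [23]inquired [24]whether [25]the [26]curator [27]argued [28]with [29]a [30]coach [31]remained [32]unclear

12

The gap at 22 is the subject of "inquired", inside a relative clause.
The relative pronoun is "who" (word 13); it is bound by the head noun immediately before it.
Its filler is the head noun "architect", at word 12.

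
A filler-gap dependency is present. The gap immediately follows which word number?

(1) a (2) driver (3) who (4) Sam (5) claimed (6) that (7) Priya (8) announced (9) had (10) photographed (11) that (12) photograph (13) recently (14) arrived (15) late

8

The displaced element is "a driver" (word 2).
It is linked across 2 clause boundaries (that → Ø).
It functions as the subject of "photographed", so the gap sits immediately after word 8 ("announced").
Base order: Sam claimed that Priya announced that a driver had photographed that photograph recently.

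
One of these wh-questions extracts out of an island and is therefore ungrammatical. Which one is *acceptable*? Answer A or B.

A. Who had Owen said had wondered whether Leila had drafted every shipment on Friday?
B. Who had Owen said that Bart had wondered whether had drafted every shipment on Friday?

In B, the wh-phrase is extracted from inside a wh-island (introduced by "whether"), which blocks movement.
In A, the extraction path crosses only that-complement boundaries, which are transparent.
So A is grammatical.

A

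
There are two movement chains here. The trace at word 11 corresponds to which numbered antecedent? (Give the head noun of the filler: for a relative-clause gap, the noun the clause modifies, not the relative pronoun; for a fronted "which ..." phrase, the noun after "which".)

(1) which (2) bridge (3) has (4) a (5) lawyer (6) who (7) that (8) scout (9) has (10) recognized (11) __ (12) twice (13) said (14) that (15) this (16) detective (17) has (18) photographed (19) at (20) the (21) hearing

The marked gap is inside the relative clause, the direct object of "recognized".
Its filler is the head noun "lawyer" (via "who"), at word 5.
(The other dependency links word 2 to a gap after word 18.)

5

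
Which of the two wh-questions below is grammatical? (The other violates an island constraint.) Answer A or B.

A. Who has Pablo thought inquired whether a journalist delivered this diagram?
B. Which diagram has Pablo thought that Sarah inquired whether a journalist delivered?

In B, the wh-phrase is extracted from inside a wh-island (introduced by "whether"), which blocks movement.
In A, the extraction path crosses only that-complement boundaries, which are transparent.
So A is grammatical.

A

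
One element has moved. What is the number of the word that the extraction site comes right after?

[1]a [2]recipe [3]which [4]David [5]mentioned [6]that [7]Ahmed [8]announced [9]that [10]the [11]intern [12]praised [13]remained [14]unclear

12

The displaced element is "a recipe" (word 2).
It is linked across 2 clause boundaries (that → that).
It functions as the direct object of "praised", so the gap sits immediately after word 12 ("praised").
Base order: David mentioned that Ahmed announced that the intern praised a recipe.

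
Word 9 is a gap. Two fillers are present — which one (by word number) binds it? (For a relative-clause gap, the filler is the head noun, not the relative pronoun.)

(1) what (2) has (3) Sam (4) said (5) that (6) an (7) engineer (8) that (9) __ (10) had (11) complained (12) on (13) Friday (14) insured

7

The marked gap is inside the relative clause, the subject of "complained".
Its filler is the head noun "engineer" (via "that"), at word 7.
(The other dependency links word 1 to a gap after word 14.)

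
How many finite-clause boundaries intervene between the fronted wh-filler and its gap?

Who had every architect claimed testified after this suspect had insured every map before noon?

"who" is extracted from the subject of "testified".
Boundaries crossed, outermost first: [Ø] — 1 in total.

1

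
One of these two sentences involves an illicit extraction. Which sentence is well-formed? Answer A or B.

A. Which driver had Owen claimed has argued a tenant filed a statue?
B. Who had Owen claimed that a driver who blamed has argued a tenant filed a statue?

In B, the wh-phrase is extracted from inside a complex-NP island (relative clause) (introduced by "who"), which blocks movement.
In A, the extraction path crosses only that-complement boundaries, which are transparent.
So A is grammatical.

A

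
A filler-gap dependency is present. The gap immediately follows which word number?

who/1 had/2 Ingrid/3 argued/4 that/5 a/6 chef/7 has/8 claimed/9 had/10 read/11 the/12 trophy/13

The displaced element is "who" (word 1).
It is linked across 2 clause boundaries (that → Ø).
It functions as the subject of "read", so the gap sits immediately after word 9 ("claimed").
Base order: Ingrid had argued that a chef has claimed that who had read the trophy.

9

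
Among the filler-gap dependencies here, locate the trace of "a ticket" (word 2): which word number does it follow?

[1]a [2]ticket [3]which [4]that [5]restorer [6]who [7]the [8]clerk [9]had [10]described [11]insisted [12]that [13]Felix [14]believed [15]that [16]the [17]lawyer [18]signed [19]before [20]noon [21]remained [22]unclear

18

The displaced element is "a ticket" (word 2).
It is linked across 2 clause boundaries (that → that).
It functions as the direct object of "signed", so the gap sits immediately after word 18 ("signed").
Base order: That restorer who the clerk had described insisted that Felix believed that the lawyer signed a ticket before noon.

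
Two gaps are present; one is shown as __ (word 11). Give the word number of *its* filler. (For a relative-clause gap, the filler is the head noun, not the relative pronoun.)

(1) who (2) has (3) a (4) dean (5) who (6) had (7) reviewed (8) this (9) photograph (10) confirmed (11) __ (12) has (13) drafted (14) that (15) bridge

1

The marked gap is the subject of "drafted".
Its filler is the fronted wh-phrase "who", at word 1.
(The other dependency links word 4 to a gap after word 5.)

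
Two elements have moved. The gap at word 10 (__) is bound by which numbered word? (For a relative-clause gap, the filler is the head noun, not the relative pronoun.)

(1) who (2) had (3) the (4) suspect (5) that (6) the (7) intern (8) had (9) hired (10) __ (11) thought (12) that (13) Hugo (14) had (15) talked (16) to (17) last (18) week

The marked gap is inside the relative clause, the direct object of "hired".
Its filler is the head noun "suspect" (via "that"), at word 4.
(The other dependency links word 1 to a gap after word 16.)

4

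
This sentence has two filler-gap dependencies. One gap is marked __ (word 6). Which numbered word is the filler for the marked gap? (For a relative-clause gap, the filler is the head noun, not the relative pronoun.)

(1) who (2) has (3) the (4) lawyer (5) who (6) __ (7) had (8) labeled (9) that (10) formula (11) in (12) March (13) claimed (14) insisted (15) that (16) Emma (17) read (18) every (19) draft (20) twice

4

The marked gap is inside the relative clause, the subject of "labeled".
Its filler is the head noun "lawyer" (via "who"), at word 4.
(The other dependency links word 1 to a gap after word 13.)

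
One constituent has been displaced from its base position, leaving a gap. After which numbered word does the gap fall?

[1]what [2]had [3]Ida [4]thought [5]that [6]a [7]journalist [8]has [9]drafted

9

The displaced element is "what" (word 1).
It is linked across 1 clause boundary (that).
It functions as the direct object of "drafted", so the gap sits immediately after word 9 ("drafted").
Base order: Ida had thought that a journalist has drafted what.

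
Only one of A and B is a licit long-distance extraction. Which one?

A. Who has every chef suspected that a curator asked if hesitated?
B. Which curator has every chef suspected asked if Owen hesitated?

In A, the wh-phrase is extracted from inside a wh-island (introduced by "if"), which blocks movement.
In B, the extraction path crosses only that-complement boundaries, which are transparent.
So B is grammatical.

B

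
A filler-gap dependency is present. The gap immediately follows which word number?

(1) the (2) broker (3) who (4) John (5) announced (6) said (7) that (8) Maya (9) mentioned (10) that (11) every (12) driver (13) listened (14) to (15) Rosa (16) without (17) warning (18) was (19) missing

The displaced element is "the broker" (word 2).
It is linked across 1 clause boundary (Ø).
It functions as the subject of "said", so the gap sits immediately after word 5 ("announced").
Base order: John announced the broker said that Maya mentioned that every driver listened to Rosa without warning.

5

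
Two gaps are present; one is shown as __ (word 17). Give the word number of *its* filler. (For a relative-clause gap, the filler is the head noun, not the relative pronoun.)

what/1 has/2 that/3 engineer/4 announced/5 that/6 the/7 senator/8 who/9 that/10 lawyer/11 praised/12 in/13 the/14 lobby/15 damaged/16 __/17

1

The marked gap is the direct object of "damaged".
Its filler is the fronted wh-phrase "what", at word 1.
(The other dependency links word 8 to a gap after word 12.)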